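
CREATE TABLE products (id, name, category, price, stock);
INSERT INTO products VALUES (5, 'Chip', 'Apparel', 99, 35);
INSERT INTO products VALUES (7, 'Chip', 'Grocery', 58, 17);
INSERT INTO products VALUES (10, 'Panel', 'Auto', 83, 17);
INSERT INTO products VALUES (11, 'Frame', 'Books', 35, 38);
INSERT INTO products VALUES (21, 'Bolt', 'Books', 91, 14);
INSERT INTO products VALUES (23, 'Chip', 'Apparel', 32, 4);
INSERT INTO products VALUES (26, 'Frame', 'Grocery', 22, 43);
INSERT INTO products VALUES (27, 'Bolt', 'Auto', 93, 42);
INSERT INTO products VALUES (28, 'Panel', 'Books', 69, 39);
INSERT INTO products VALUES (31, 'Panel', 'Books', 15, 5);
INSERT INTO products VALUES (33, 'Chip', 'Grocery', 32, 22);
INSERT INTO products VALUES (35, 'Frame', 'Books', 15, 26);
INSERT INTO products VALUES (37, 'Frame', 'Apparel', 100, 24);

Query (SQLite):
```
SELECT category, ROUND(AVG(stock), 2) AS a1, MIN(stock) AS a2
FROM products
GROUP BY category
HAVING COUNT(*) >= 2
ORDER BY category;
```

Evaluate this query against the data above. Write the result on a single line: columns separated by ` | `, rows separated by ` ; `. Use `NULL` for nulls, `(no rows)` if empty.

Group products by category.
Per group compute: ROUND(AVG(stock), 2), MIN(stock).
HAVING: drop groups with fewer than 2 rows.
  Apparel: ids {5, 23, 37} → ROUND(AVG(stock), 2)=21, MIN(stock)=4
  Auto: ids {10, 27} → ROUND(AVG(stock), 2)=29.5, MIN(stock)=17
  Books: ids {11, 21, 28, 31, 35} → ROUND(AVG(stock), 2)=24.4, MIN(stock)=5
  Grocery: ids {7, 26, 33} → ROUND(AVG(stock), 2)=27.33, MIN(stock)=17

Apparel | 21 | 4 ; Auto | 29.5 | 17 ; Books | 24.4 | 5 ; Grocery | 27.33 | 17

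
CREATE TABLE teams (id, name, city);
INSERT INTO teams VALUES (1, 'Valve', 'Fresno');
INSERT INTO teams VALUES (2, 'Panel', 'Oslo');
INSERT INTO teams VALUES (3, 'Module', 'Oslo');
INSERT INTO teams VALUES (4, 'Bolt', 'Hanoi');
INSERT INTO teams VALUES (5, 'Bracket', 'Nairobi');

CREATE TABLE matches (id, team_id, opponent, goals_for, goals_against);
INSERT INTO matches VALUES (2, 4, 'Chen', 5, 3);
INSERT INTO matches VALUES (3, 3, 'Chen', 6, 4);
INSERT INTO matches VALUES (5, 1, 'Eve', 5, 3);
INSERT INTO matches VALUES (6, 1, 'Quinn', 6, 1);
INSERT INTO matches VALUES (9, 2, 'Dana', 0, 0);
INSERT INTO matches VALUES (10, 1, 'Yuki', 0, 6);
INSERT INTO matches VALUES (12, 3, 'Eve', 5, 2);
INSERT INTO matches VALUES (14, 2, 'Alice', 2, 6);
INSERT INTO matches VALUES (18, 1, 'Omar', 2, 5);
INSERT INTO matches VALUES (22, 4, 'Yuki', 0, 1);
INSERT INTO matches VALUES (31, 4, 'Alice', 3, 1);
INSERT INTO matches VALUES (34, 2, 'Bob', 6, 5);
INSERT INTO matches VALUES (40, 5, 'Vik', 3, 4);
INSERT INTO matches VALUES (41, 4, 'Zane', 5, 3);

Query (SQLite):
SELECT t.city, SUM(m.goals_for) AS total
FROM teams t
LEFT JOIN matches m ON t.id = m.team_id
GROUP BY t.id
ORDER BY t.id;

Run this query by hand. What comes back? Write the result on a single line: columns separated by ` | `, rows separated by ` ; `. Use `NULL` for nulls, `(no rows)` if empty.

Fresno | 13 ; Oslo | 8 ; Oslo | 11 ; Hanoi | 13 ; Nairobi | 3

LEFT JOIN keeps every teams row; unmatched ones get NULL for matches columns.
Group by teams.id and compute SUM(m.goals_for). SUM over an all-NULL group is NULL.
  1: ids {5, 6, 10, 18} → SUM(m.goals_for)=13
  2: ids {9, 14, 34} → SUM(m.goals_for)=8
  3: ids {3, 12} → SUM(m.goals_for)=11
  4: ids {2, 22, 31, 41} → SUM(m.goals_for)=13
  5: ids {40} → SUM(m.goals_for)=3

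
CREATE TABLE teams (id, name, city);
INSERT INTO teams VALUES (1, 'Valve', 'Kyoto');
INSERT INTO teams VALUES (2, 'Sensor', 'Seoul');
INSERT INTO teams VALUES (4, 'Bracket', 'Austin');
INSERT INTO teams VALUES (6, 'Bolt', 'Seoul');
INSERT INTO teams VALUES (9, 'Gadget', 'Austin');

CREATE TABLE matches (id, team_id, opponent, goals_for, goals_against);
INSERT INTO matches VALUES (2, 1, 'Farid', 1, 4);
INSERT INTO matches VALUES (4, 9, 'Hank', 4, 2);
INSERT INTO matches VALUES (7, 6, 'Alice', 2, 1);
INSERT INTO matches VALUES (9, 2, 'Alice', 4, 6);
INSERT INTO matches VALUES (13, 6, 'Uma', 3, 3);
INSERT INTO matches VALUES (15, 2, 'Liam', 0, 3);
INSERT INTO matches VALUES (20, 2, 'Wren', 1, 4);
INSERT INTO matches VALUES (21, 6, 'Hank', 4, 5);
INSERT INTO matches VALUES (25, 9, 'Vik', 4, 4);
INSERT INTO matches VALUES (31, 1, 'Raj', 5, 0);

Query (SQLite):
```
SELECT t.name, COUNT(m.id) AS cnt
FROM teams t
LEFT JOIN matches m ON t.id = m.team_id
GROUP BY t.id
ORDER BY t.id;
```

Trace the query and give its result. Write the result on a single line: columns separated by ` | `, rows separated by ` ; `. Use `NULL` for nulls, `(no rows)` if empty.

LEFT JOIN keeps every teams row; unmatched ones get NULL for matches columns.
Group by teams.id and compute COUNT(m.id). COUNT(col) of an all-NULL group is 0.
  1: ids {2, 31} → COUNT(m.id)=2
  2: ids {9, 15, 20} → COUNT(m.id)=3
  4: ids {—} → COUNT(m.id)=0
  6: ids {7, 13, 21} → COUNT(m.id)=3
  9: ids {4, 25} → COUNT(m.id)=2

Valve | 2 ; Sensor | 3 ; Bracket | 0 ; Bolt | 3 ; Gadget | 2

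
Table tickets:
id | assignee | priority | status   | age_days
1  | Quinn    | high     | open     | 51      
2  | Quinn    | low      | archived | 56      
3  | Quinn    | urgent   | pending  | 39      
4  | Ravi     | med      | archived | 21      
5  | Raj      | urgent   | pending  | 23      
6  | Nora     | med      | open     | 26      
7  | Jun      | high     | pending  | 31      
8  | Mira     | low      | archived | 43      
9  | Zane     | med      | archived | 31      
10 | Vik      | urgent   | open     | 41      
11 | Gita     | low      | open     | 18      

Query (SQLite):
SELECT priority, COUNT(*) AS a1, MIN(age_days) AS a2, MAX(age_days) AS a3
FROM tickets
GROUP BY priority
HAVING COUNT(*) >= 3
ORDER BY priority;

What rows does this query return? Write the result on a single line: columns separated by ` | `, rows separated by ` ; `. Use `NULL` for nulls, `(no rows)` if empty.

Group tickets by priority.
Per group compute: COUNT(*), MIN(age_days), MAX(age_days).
HAVING: drop groups with fewer than 3 rows.
  high: ids {1, 7} → COUNT(*)=2, MIN(age_days)=31, MAX(age_days)=51
  low: ids {2, 8, 11} → COUNT(*)=3, MIN(age_days)=18, MAX(age_days)=56
  med: ids {4, 6, 9} → COUNT(*)=3, MIN(age_days)=21, MAX(age_days)=31
  urgent: ids {3, 5, 10} → COUNT(*)=3, MIN(age_days)=23, MAX(age_days)=41

low | 3 | 18 | 56 ; med | 3 | 21 | 31 ; urgent | 3 | 23 | 41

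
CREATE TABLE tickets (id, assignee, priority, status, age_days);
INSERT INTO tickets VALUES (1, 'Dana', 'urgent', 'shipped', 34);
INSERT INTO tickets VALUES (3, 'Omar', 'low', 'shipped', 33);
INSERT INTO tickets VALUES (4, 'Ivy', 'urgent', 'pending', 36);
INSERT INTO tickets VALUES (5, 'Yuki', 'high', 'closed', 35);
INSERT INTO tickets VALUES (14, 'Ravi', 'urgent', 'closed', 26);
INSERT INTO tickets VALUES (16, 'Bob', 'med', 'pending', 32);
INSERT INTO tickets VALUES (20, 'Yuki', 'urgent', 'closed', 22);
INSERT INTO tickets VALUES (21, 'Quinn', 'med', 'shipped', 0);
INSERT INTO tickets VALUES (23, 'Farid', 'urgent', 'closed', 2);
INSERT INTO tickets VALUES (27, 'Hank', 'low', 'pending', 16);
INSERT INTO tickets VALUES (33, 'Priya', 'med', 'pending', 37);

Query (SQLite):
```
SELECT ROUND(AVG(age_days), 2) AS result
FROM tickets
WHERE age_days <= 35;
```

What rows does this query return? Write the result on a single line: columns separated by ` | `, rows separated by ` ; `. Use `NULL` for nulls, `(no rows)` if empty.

22.22

Rows where age_days <= 35 → age_days values: [34, 33, 35, 26, 32, 22, 0, 2, 16].
AVG = 200 / 9 (rounded to 2 dp).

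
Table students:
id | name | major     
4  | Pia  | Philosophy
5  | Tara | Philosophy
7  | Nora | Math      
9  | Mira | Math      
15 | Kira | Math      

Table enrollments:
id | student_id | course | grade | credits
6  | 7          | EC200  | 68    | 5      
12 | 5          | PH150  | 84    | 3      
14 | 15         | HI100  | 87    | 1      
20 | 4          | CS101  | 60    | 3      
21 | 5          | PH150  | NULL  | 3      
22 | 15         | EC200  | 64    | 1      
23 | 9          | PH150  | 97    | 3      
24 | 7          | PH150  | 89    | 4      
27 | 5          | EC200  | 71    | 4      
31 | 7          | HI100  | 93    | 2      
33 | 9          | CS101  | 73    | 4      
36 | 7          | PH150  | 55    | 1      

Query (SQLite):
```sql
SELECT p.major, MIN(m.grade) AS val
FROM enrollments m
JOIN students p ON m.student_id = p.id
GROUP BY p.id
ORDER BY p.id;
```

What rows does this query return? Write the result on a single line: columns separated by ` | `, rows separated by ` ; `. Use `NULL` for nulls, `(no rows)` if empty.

Join each enrollments row to its students via student_id.
Group joined rows by students.id; compute MIN(m.grade) per group.
  4: ids {20} → MIN(m.grade)=60
  5: ids {12, 21, 27} → MIN(m.grade)=71
  7: ids {6, 24, 31, 36} → MIN(m.grade)=55
  9: ids {23, 33} → MIN(m.grade)=73
  15: ids {14, 22} → MIN(m.grade)=64

Philosophy | 60 ; Philosophy | 71 ; Math | 55 ; Math | 73 ; Math | 64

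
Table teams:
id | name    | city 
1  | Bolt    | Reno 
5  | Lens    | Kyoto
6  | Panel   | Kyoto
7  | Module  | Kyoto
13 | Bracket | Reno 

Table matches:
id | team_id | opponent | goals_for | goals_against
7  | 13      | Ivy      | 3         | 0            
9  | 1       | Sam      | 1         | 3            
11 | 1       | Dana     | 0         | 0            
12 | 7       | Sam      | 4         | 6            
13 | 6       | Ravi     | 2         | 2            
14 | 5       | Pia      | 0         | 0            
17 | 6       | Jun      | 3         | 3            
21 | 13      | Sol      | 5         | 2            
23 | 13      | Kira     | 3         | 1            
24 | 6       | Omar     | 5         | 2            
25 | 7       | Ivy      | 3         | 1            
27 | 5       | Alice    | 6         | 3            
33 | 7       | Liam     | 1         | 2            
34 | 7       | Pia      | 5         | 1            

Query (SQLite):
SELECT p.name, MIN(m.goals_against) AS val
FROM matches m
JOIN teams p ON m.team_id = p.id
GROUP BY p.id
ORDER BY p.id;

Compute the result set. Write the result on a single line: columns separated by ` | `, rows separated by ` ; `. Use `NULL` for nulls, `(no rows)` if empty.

Bolt | 0 ; Lens | 0 ; Panel | 2 ; Module | 1 ; Bracket | 0

Join each matches row to its teams via team_id.
Group joined rows by teams.id; compute MIN(m.goals_against) per group.
  1: ids {9, 11} → MIN(m.goals_against)=0
  5: ids {14, 27} → MIN(m.goals_against)=0
  6: ids {13, 17, 24} → MIN(m.goals_against)=2
  7: ids {12, 25, 33, 34} → MIN(m.goals_against)=1
  13: ids {7, 21, 23} → MIN(m.goals_against)=0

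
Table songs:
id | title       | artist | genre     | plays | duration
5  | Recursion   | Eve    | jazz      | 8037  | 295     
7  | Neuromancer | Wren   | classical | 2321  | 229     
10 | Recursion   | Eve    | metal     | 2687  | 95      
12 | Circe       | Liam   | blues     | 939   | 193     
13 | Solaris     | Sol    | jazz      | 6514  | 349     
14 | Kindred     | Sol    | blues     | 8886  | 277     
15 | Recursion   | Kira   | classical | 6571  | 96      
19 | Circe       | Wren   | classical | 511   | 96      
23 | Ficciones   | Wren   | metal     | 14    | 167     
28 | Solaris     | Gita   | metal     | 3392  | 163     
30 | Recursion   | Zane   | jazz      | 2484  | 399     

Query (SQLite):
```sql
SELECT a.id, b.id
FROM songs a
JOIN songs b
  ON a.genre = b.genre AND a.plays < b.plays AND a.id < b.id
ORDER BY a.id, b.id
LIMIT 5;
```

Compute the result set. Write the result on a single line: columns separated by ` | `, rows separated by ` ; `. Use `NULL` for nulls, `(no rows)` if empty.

7 | 15 ; 10 | 28 ; 12 | 14 ; 23 | 28

Pairs (a,b) with same genre, a.plays < b.plays, a.id < b.id.
genre groups: blues:{12,14} classical:{7,15,19} jazz:{5,13,30} metal:{10,23,28}
Ordered by (a.id, b.id); first 5.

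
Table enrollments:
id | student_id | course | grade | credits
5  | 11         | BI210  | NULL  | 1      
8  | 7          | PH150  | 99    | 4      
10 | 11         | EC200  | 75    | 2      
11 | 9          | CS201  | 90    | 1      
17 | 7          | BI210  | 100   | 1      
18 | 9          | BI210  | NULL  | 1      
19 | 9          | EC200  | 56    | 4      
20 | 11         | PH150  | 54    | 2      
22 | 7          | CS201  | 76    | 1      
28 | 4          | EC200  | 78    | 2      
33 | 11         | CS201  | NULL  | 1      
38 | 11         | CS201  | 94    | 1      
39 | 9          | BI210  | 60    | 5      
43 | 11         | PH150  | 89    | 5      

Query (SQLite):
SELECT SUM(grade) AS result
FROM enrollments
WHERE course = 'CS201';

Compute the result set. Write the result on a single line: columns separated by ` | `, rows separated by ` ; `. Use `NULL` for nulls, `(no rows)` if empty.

Rows where course='CS201' → grade values: [90, 76, NULL, 94].
SUM of non-NULL values = 260.

260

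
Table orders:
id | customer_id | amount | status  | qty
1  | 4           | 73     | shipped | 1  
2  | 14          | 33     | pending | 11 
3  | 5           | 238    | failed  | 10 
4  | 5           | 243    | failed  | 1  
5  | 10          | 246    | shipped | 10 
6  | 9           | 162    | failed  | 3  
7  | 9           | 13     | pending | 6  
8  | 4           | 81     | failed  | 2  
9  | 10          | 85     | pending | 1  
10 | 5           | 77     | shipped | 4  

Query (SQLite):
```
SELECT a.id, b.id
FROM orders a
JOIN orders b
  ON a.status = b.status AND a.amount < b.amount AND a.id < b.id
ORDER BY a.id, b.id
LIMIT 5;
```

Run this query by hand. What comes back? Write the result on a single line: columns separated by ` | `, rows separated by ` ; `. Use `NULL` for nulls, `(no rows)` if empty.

Pairs (a,b) with same status, a.amount < b.amount, a.id < b.id.
status groups: failed:{3,4,6,8} pending:{2,7,9} shipped:{1,5,10}
Ordered by (a.id, b.id); first 5.

1 | 5 ; 1 | 10 ; 2 | 9 ; 3 | 4 ; 7 | 9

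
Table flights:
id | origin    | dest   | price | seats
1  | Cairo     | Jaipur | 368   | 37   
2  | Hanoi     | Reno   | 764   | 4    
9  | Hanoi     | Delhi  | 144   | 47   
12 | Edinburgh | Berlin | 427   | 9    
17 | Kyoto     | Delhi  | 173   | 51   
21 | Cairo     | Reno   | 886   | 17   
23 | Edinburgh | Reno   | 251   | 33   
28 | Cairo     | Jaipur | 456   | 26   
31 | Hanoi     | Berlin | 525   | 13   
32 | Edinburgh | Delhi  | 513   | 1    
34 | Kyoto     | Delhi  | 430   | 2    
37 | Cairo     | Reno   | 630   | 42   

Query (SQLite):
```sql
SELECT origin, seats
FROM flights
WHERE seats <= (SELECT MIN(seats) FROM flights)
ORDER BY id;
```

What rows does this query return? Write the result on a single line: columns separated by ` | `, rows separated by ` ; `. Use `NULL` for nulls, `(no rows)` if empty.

Scalar subquery: MIN(seats) over all flights rows = 1.
Keep rows where seats <= that value.

Edinburgh | 1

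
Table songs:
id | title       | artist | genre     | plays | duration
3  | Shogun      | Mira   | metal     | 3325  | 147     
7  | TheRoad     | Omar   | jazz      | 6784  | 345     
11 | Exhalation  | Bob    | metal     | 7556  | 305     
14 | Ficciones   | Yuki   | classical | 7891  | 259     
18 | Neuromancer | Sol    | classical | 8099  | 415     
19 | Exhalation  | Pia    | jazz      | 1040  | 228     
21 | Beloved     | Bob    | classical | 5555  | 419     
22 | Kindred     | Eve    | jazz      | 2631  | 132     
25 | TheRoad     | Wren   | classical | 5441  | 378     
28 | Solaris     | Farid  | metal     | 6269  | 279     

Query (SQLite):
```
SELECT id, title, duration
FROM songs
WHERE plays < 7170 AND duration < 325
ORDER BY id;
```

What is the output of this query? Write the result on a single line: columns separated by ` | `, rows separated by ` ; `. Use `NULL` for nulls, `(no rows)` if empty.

plays < 7170: ids {3, 7, 19, 21, 22, 25, 28}
duration < 325: ids {3, 11, 14, 19, 22, 28}
Combine with AND.

3 | Shogun | 147 ; 19 | Exhalation | 228 ; 22 | Kindred | 132 ; 28 | Solaris | 279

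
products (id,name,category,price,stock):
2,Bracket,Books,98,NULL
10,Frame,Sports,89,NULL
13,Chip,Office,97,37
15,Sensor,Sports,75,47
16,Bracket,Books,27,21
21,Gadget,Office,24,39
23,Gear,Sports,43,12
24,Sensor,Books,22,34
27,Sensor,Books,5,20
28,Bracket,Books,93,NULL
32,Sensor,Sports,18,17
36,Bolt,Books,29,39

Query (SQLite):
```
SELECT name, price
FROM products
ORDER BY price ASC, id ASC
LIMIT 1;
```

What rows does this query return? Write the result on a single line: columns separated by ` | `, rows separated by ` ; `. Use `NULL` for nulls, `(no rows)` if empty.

Sensor | 5

Sort by price asc, tiebreak id asc: (5, id=27), (18, id=32), (22, id=24), (24, id=21) …. Take first 1.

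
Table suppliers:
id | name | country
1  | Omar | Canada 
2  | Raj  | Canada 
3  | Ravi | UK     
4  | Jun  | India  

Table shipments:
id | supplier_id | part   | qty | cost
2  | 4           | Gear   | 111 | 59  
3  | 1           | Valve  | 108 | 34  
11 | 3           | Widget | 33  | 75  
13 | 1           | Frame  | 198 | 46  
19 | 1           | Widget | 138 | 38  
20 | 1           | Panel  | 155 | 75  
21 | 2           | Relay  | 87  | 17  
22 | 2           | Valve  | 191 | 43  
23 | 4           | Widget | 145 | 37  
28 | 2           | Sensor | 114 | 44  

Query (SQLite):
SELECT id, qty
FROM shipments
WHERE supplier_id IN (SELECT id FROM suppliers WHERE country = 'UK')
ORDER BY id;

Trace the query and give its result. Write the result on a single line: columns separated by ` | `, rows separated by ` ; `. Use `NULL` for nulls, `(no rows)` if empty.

Inner query: suppliers.id where country = 'UK'.
Outer: keep shipments rows whose supplier_id is in that set.
Inner query → {3}

11 | 33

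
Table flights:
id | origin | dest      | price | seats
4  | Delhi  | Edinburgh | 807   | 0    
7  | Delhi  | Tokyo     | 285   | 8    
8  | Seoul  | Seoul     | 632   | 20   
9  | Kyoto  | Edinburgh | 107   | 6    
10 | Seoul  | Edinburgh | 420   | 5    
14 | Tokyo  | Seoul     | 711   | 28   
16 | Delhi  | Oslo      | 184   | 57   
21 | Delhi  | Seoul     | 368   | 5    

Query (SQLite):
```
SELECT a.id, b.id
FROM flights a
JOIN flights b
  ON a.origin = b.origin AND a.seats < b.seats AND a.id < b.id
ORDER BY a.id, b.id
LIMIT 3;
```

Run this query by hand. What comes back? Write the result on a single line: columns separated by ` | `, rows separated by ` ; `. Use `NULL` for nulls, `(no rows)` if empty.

Pairs (a,b) with same origin, a.seats < b.seats, a.id < b.id.
origin groups: Delhi:{4,7,16,21} Kyoto:{9} Seoul:{8,10} Tokyo:{14}
Ordered by (a.id, b.id); first 3.

4 | 7 ; 4 | 16 ; 4 | 21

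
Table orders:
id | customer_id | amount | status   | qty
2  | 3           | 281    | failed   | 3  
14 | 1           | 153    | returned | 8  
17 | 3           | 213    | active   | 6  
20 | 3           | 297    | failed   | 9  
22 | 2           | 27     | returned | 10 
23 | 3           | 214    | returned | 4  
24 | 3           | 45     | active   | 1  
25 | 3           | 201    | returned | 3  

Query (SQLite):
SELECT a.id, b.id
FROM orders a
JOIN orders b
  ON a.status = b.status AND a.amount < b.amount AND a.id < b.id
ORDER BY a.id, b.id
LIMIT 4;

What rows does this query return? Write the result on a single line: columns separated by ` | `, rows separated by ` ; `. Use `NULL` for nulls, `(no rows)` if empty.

Pairs (a,b) with same status, a.amount < b.amount, a.id < b.id.
status groups: active:{17,24} failed:{2,20} returned:{14,22,23,25}
Ordered by (a.id, b.id); first 4.

2 | 20 ; 14 | 23 ; 14 | 25 ; 22 | 23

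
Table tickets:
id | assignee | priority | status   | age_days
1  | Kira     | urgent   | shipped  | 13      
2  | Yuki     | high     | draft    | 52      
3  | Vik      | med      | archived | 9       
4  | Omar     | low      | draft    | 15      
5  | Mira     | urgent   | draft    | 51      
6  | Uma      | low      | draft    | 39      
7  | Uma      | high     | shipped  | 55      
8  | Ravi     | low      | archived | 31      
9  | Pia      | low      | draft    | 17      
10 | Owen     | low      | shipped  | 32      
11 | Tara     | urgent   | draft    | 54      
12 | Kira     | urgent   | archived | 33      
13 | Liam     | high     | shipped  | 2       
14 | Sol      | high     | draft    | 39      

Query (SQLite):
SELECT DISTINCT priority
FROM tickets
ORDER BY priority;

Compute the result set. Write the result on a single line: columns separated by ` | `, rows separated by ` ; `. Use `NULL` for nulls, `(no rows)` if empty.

Collect distinct priority values from tickets.

high ; low ; med ; urgent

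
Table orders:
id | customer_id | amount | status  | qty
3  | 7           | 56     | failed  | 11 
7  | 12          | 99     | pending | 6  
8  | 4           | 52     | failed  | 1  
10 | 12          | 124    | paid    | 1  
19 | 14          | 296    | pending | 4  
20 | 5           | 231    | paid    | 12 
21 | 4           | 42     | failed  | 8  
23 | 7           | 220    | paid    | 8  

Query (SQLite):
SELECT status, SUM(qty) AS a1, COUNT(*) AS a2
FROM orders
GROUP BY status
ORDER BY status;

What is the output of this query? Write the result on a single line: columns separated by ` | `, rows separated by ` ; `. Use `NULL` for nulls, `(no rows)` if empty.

failed | 20 | 3 ; paid | 21 | 3 ; pending | 10 | 2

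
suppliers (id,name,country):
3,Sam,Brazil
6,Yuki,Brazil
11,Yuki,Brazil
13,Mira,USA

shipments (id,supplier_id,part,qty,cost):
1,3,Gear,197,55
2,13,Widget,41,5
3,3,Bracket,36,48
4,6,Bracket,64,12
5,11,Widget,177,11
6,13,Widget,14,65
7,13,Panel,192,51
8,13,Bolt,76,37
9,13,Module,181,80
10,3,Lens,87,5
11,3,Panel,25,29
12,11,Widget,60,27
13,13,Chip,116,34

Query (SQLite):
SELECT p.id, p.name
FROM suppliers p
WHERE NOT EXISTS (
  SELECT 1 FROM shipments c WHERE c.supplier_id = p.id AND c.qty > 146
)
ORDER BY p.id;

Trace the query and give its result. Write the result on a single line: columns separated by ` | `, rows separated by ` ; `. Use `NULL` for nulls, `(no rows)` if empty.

6 | Yuki

For each suppliers row, check whether any shipments with matching supplier_id has qty > 146.
Keep rows where that is false.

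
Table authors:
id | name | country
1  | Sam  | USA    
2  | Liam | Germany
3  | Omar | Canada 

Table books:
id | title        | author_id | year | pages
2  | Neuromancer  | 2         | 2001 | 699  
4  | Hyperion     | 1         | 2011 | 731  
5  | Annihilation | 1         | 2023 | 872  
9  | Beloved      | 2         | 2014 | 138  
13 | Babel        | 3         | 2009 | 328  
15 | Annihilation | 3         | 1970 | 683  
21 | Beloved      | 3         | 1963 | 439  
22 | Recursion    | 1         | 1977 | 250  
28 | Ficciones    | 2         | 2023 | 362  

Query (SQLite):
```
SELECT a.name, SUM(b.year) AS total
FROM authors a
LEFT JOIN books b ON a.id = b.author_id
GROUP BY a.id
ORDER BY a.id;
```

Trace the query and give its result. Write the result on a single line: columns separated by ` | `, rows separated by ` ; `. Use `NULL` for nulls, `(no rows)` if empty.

Sam | 6011 ; Liam | 6038 ; Omar | 5942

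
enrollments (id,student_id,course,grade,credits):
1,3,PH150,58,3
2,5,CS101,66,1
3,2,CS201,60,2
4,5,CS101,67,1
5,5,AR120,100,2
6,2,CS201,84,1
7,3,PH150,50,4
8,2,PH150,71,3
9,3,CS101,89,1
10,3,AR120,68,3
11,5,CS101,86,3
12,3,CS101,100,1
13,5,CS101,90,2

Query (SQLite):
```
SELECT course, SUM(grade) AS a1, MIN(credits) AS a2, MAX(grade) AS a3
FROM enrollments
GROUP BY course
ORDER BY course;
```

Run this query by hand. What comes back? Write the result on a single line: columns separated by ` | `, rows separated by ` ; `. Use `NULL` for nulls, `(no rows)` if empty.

Group enrollments by course.
Per group compute: SUM(grade), MIN(credits), MAX(grade).
  AR120: ids {5, 10} → SUM(grade)=168, MIN(credits)=2, MAX(grade)=100
  CS101: ids {2, 4, 9, 11, 12, 13} → SUM(grade)=498, MIN(credits)=1, MAX(grade)=100
  CS201: ids {3, 6} → SUM(grade)=144, MIN(credits)=1, MAX(grade)=84
  PH150: ids {1, 7, 8} → SUM(grade)=179, MIN(credits)=3, MAX(grade)=71

AR120 | 168 | 2 | 100 ; CS101 | 498 | 1 | 100 ; CS201 | 144 | 1 | 84 ; PH150 | 179 | 3 | 71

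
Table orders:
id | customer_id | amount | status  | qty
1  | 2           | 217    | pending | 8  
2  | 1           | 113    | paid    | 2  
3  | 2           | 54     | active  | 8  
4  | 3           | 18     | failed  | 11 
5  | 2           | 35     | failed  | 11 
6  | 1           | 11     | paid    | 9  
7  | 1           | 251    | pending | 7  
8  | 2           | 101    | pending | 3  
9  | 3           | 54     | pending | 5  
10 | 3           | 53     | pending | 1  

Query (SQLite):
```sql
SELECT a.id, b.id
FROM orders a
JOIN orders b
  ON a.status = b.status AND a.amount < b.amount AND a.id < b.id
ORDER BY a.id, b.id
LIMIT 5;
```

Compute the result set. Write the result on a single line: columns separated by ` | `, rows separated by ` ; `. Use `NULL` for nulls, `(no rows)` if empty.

Pairs (a,b) with same status, a.amount < b.amount, a.id < b.id.
status groups: active:{3} failed:{4,5} paid:{2,6} pending:{1,7,8,9,10}
Ordered by (a.id, b.id); first 5.

1 | 7 ; 4 | 5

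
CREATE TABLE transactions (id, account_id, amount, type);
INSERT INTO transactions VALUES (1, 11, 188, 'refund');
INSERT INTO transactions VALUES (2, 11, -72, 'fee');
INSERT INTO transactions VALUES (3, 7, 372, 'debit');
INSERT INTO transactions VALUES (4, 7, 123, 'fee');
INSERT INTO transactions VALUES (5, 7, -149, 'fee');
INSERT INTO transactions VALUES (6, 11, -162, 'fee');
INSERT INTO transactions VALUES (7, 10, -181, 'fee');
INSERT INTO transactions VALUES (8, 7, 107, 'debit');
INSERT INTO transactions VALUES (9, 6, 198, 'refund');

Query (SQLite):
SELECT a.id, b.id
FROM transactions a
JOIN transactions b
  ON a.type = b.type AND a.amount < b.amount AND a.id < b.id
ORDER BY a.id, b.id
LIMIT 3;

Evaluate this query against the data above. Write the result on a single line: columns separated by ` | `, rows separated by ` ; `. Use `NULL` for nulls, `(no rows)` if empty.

Pairs (a,b) with same type, a.amount < b.amount, a.id < b.id.
type groups: debit:{3,8} fee:{2,4,5,6,7} refund:{1,9}
Ordered by (a.id, b.id); first 3.

1 | 9 ; 2 | 4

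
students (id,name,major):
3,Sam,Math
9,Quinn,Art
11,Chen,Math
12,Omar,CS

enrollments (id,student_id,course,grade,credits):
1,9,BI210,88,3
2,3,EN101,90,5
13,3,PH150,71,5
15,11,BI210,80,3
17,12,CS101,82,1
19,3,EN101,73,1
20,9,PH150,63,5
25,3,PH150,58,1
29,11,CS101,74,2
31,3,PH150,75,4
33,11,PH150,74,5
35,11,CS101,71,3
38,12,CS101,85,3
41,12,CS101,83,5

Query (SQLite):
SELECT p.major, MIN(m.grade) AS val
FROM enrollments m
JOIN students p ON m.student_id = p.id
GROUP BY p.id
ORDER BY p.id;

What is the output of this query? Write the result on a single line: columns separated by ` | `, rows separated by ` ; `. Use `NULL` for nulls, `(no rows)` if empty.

Math | 58 ; Art | 63 ; Math | 71 ; CS | 82

Join each enrollments row to its students via student_id.
Group joined rows by students.id; compute MIN(m.grade) per group.
  3: ids {2, 13, 19, 25, 31} → MIN(m.grade)=58
  9: ids {1, 20} → MIN(m.grade)=63
  11: ids {15, 29, 33, 35} → MIN(m.grade)=71
  12: ids {17, 38, 41} → MIN(m.grade)=82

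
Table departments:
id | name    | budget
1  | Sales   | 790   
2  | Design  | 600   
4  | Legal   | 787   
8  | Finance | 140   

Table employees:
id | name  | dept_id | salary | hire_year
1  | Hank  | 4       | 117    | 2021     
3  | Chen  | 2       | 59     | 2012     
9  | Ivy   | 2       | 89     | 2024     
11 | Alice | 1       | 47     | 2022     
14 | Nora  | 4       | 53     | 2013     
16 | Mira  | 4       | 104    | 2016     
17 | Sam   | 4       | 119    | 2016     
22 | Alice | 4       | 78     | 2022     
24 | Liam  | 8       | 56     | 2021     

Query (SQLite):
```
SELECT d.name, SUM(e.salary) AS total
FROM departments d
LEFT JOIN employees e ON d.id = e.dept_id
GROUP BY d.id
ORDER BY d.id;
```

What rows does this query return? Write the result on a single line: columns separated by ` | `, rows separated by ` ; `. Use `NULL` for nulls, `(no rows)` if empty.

LEFT JOIN keeps every departments row; unmatched ones get NULL for employees columns.
Group by departments.id and compute SUM(e.salary). SUM over an all-NULL group is NULL.
  1: ids {11} → SUM(e.salary)=47
  2: ids {3, 9} → SUM(e.salary)=148
  4: ids {1, 14, 16, 17, 22} → SUM(e.salary)=471
  8: ids {24} → SUM(e.salary)=56

Sales | 47 ; Design | 148 ; Legal | 471 ; Finance | 56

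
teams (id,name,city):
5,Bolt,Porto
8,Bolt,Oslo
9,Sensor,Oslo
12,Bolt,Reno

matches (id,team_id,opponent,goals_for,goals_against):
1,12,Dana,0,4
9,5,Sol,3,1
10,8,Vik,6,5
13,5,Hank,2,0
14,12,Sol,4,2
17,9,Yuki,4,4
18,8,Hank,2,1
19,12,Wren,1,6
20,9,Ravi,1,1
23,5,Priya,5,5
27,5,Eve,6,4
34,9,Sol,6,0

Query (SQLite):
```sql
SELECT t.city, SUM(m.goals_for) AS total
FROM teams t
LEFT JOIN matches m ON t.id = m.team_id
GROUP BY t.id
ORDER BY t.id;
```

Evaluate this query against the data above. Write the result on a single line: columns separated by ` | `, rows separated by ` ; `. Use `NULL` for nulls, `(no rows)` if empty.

Porto | 16 ; Oslo | 8 ; Oslo | 11 ; Reno | 5

LEFT JOIN keeps every teams row; unmatched ones get NULL for matches columns.
Group by teams.id and compute SUM(m.goals_for). SUM over an all-NULL group is NULL.
  5: ids {9, 13, 23, 27} → SUM(m.goals_for)=16
  8: ids {10, 18} → SUM(m.goals_for)=8
  9: ids {17, 20, 34} → SUM(m.goals_for)=11
  12: ids {1, 14, 19} → SUM(m.goals_for)=5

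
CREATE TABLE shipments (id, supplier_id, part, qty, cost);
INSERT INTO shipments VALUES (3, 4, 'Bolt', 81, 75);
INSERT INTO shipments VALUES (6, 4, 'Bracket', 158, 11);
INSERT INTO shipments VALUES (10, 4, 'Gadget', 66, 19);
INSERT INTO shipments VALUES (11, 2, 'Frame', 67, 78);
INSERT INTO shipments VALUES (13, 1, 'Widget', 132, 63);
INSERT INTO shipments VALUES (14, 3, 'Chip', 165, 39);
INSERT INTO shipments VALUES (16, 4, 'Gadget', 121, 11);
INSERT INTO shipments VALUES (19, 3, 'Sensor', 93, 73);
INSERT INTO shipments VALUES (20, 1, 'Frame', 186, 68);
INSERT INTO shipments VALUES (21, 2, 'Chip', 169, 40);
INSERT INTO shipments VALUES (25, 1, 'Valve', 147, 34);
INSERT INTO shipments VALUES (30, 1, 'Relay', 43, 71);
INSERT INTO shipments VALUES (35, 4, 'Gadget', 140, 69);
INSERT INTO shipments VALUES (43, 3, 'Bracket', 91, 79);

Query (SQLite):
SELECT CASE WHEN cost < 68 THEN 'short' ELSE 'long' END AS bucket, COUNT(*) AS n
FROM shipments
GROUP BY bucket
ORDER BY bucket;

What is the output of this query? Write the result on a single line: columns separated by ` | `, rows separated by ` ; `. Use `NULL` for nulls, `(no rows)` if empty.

long | 7 ; short | 7

Bucket rows by cost < 68 → 'short' else 'long'; count each bucket.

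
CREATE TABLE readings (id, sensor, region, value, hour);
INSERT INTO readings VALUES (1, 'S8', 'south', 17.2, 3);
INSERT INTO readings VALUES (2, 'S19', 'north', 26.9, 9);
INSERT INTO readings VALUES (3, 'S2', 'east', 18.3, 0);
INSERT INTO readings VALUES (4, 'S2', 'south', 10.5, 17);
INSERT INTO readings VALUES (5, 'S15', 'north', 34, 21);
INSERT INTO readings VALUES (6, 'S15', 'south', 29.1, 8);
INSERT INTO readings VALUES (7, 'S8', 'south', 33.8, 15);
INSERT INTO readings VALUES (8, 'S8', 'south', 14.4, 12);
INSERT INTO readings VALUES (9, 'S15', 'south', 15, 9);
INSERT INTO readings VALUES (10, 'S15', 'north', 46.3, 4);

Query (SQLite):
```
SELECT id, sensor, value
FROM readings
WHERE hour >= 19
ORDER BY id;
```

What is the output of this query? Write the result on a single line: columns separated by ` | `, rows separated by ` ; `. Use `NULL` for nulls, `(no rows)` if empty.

hour >= 19: ids {5}

5 | S15 | 34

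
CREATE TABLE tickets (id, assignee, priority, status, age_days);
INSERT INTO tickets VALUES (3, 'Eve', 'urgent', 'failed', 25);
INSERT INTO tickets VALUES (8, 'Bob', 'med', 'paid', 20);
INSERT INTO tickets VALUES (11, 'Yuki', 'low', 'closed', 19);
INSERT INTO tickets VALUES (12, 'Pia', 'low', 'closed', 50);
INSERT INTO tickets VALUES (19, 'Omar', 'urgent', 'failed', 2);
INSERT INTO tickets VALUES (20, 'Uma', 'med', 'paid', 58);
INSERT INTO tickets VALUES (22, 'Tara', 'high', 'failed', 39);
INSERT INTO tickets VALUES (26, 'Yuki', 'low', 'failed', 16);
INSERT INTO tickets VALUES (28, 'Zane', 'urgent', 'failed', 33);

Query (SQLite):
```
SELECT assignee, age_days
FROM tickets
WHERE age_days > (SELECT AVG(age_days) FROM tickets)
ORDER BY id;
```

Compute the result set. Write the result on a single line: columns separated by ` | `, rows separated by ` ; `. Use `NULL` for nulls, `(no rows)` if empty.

Pia | 50 ; Uma | 58 ; Tara | 39 ; Zane | 33

Scalar subquery: AVG(age_days) over all tickets rows = 29.111111 (≈; comparison uses full precision).
Keep rows where age_days > that value.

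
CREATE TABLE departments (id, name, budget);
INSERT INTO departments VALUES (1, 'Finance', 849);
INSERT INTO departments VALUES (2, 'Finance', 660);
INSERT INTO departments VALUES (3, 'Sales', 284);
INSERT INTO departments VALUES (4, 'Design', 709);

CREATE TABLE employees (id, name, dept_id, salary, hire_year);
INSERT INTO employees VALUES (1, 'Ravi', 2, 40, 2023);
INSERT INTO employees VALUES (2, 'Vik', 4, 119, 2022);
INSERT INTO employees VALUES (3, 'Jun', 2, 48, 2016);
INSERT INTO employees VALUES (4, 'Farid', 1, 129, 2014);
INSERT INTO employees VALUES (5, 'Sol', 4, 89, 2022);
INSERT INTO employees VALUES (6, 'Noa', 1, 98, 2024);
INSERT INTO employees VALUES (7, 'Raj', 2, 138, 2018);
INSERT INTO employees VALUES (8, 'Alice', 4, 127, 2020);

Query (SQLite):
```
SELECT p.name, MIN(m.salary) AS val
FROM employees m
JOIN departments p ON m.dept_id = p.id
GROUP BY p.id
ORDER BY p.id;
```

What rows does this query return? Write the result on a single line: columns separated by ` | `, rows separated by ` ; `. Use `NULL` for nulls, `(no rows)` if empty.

Finance | 98 ; Finance | 40 ; Design | 89

Join each employees row to its departments via dept_id.
Group joined rows by departments.id; compute MIN(m.salary) per group.
  1: ids {4, 6} → MIN(m.salary)=98
  2: ids {1, 3, 7} → MIN(m.salary)=40
  4: ids {2, 5, 8} → MIN(m.salary)=89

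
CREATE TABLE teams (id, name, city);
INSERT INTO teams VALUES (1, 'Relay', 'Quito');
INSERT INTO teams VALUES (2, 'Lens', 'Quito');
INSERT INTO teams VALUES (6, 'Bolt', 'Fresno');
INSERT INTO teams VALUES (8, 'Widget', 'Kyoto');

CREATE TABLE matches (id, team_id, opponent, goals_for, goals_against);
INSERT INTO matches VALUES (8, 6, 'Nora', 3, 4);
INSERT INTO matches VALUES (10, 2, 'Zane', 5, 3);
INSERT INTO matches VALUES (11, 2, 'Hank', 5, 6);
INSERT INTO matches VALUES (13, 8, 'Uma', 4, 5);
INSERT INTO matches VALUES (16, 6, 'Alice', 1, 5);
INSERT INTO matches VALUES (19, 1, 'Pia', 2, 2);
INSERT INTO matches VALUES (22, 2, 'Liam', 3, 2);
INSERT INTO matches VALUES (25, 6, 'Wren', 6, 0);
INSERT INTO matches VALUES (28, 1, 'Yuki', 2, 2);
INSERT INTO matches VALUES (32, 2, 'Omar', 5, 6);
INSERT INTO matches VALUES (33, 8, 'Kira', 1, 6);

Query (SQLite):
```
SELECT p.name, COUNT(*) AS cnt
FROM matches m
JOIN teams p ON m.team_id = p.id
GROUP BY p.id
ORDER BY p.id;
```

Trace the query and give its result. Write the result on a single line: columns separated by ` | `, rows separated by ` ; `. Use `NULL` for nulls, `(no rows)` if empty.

Relay | 2 ; Lens | 4 ; Bolt | 3 ; Widget | 2

Join each matches row to its teams via team_id.
Group joined rows by teams.id; compute COUNT(*) per group.
  1: ids {19, 28} → COUNT(*)=2
  2: ids {10, 11, 22, 32} → COUNT(*)=4
  6: ids {8, 16, 25} → COUNT(*)=3
  8: ids {13, 33} → COUNT(*)=2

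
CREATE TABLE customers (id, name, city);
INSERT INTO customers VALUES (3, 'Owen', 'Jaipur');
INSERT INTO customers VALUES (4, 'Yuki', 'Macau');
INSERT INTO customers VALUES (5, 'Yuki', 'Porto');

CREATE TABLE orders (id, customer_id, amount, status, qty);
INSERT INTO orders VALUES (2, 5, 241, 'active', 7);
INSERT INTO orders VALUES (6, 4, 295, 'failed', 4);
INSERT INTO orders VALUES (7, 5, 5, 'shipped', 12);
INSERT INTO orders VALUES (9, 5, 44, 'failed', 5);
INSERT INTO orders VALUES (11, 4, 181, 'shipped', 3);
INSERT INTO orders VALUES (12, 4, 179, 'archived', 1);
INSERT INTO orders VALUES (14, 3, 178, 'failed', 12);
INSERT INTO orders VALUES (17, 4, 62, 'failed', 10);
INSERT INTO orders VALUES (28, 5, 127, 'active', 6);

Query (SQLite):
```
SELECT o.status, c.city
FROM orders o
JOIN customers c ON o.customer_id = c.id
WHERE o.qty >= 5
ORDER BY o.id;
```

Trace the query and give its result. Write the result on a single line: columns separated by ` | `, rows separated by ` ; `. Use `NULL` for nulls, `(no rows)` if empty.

active | Porto ; shipped | Porto ; failed | Porto ; failed | Jaipur ; failed | Macau ; active | Porto

Each orders row matches the customers row where customer_id = customers.id.
Then keep rows with o.qty >= 5.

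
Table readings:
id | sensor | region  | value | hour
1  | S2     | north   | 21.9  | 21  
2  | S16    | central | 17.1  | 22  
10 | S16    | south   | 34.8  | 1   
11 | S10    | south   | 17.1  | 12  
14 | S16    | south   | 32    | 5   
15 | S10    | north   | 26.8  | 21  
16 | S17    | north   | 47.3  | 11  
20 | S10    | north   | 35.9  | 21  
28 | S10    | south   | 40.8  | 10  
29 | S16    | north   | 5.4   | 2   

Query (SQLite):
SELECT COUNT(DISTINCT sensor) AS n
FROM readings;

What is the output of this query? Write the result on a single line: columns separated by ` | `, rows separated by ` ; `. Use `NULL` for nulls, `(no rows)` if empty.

4

Count distinct non-NULL sensor values.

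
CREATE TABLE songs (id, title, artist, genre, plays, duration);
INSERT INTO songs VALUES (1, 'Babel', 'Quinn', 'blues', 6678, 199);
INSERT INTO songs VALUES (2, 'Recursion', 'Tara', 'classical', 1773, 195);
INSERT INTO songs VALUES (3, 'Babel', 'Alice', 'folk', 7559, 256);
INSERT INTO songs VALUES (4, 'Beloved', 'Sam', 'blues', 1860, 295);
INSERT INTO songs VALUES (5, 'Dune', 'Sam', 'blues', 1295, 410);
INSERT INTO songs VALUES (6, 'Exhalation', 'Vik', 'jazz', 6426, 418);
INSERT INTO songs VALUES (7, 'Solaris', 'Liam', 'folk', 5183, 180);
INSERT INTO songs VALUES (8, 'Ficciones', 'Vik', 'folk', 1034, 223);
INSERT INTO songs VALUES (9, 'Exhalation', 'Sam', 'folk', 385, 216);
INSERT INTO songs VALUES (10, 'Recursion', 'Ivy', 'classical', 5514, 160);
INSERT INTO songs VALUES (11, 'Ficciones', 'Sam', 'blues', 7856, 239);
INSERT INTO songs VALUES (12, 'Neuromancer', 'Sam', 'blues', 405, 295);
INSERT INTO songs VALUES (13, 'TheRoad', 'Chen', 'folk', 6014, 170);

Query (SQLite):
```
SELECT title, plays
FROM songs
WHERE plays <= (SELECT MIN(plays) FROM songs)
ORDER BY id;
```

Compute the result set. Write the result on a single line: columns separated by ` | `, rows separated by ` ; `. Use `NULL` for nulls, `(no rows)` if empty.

Exhalation | 385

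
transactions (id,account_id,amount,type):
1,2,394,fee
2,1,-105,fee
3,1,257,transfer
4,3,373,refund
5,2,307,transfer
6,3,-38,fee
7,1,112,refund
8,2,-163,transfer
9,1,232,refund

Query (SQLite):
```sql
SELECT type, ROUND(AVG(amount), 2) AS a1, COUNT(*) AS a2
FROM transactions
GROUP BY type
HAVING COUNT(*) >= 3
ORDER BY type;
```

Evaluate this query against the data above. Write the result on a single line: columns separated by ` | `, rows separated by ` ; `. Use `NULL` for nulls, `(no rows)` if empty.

Group transactions by type.
Per group compute: ROUND(AVG(amount), 2), COUNT(*).
HAVING: drop groups with fewer than 3 rows.
  fee: ids {1, 2, 6} → ROUND(AVG(amount), 2)=83.67, COUNT(*)=3
  refund: ids {4, 7, 9} → ROUND(AVG(amount), 2)=239, COUNT(*)=3
  transfer: ids {3, 5, 8} → ROUND(AVG(amount), 2)=133.67, COUNT(*)=3

fee | 83.67 | 3 ; refund | 239 | 3 ; transfer | 133.67 | 3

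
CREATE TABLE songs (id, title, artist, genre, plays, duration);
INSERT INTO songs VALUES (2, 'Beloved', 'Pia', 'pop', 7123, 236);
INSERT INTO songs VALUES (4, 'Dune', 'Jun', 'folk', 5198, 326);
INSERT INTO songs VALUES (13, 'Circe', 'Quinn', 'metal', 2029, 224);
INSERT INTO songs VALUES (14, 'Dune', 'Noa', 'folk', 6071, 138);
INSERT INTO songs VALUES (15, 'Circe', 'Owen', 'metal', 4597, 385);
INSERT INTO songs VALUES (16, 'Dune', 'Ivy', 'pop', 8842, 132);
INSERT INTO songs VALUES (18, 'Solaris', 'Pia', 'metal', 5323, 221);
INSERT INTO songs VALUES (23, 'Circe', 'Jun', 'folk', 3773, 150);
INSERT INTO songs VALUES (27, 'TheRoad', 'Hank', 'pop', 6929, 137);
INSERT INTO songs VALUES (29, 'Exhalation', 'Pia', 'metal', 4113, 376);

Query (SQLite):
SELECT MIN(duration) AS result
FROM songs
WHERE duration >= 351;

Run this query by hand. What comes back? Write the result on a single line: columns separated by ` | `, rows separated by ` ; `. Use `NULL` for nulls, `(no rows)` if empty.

376

Rows where duration >= 351 → duration values: [385, 376].
MIN of non-NULL values = 376.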